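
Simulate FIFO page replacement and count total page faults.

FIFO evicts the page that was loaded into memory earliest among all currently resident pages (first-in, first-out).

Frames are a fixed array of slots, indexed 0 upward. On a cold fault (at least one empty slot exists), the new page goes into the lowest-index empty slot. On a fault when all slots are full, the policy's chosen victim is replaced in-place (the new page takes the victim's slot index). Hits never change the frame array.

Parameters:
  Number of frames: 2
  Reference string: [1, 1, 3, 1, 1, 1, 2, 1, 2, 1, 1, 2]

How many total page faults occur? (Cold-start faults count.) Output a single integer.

Step 0: ref 1 → FAULT, frames=[1,-]
Step 1: ref 1 → HIT, frames=[1,-]
Step 2: ref 3 → FAULT, frames=[1,3]
Step 3: ref 1 → HIT, frames=[1,3]
Step 4: ref 1 → HIT, frames=[1,3]
Step 5: ref 1 → HIT, frames=[1,3]
Step 6: ref 2 → FAULT (evict 1), frames=[2,3]
Step 7: ref 1 → FAULT (evict 3), frames=[2,1]
Step 8: ref 2 → HIT, frames=[2,1]
Step 9: ref 1 → HIT, frames=[2,1]
Step 10: ref 1 → HIT, frames=[2,1]
Step 11: ref 2 → HIT, frames=[2,1]
Total faults: 4

Answer: 4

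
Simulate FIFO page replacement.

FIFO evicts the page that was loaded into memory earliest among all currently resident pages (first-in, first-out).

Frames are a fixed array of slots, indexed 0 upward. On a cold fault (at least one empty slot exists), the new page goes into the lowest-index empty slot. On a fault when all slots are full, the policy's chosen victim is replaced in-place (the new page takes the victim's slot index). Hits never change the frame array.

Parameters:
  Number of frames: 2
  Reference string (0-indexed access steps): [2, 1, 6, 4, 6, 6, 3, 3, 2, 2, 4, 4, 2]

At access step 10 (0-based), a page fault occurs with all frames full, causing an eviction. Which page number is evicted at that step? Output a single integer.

Answer: 3

Derivation:
Step 0: ref 2 -> FAULT, frames=[2,-]
Step 1: ref 1 -> FAULT, frames=[2,1]
Step 2: ref 6 -> FAULT, evict 2, frames=[6,1]
Step 3: ref 4 -> FAULT, evict 1, frames=[6,4]
Step 4: ref 6 -> HIT, frames=[6,4]
Step 5: ref 6 -> HIT, frames=[6,4]
Step 6: ref 3 -> FAULT, evict 6, frames=[3,4]
Step 7: ref 3 -> HIT, frames=[3,4]
Step 8: ref 2 -> FAULT, evict 4, frames=[3,2]
Step 9: ref 2 -> HIT, frames=[3,2]
Step 10: ref 4 -> FAULT, evict 3, frames=[4,2]
At step 10: evicted page 3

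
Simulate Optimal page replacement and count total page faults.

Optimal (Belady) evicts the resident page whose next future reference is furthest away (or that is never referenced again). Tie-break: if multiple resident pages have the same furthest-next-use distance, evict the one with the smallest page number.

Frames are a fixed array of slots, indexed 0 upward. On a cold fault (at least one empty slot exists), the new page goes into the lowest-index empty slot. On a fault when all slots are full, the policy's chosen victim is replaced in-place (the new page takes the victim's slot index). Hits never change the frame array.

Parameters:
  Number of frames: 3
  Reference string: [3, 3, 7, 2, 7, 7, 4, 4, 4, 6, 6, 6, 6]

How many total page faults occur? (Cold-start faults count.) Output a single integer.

Answer: 5

Derivation:
Step 0: ref 3 → FAULT, frames=[3,-,-]
Step 1: ref 3 → HIT, frames=[3,-,-]
Step 2: ref 7 → FAULT, frames=[3,7,-]
Step 3: ref 2 → FAULT, frames=[3,7,2]
Step 4: ref 7 → HIT, frames=[3,7,2]
Step 5: ref 7 → HIT, frames=[3,7,2]
Step 6: ref 4 → FAULT (evict 2), frames=[3,7,4]
Step 7: ref 4 → HIT, frames=[3,7,4]
Step 8: ref 4 → HIT, frames=[3,7,4]
Step 9: ref 6 → FAULT (evict 3), frames=[6,7,4]
Step 10: ref 6 → HIT, frames=[6,7,4]
Step 11: ref 6 → HIT, frames=[6,7,4]
Step 12: ref 6 → HIT, frames=[6,7,4]
Total faults: 5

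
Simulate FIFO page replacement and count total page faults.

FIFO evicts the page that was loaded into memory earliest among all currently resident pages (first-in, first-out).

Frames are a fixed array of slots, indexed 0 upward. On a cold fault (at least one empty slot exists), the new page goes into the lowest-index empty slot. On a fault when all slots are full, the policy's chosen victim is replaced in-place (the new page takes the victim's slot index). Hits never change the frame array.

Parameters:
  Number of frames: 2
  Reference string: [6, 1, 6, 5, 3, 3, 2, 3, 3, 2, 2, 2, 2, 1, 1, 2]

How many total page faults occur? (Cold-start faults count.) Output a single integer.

Step 0: ref 6 → FAULT, frames=[6,-]
Step 1: ref 1 → FAULT, frames=[6,1]
Step 2: ref 6 → HIT, frames=[6,1]
Step 3: ref 5 → FAULT (evict 6), frames=[5,1]
Step 4: ref 3 → FAULT (evict 1), frames=[5,3]
Step 5: ref 3 → HIT, frames=[5,3]
Step 6: ref 2 → FAULT (evict 5), frames=[2,3]
Step 7: ref 3 → HIT, frames=[2,3]
Step 8: ref 3 → HIT, frames=[2,3]
Step 9: ref 2 → HIT, frames=[2,3]
Step 10: ref 2 → HIT, frames=[2,3]
Step 11: ref 2 → HIT, frames=[2,3]
Step 12: ref 2 → HIT, frames=[2,3]
Step 13: ref 1 → FAULT (evict 3), frames=[2,1]
Step 14: ref 1 → HIT, frames=[2,1]
Step 15: ref 2 → HIT, frames=[2,1]
Total faults: 6

Answer: 6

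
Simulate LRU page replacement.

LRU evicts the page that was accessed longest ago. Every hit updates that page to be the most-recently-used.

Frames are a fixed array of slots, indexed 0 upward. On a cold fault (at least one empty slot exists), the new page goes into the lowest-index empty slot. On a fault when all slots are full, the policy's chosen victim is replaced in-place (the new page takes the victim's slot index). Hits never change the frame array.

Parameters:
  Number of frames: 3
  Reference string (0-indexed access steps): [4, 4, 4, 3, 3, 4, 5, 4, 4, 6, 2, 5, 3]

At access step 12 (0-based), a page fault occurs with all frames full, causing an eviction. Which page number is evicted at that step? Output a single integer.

Step 0: ref 4 -> FAULT, frames=[4,-,-]
Step 1: ref 4 -> HIT, frames=[4,-,-]
Step 2: ref 4 -> HIT, frames=[4,-,-]
Step 3: ref 3 -> FAULT, frames=[4,3,-]
Step 4: ref 3 -> HIT, frames=[4,3,-]
Step 5: ref 4 -> HIT, frames=[4,3,-]
Step 6: ref 5 -> FAULT, frames=[4,3,5]
Step 7: ref 4 -> HIT, frames=[4,3,5]
Step 8: ref 4 -> HIT, frames=[4,3,5]
Step 9: ref 6 -> FAULT, evict 3, frames=[4,6,5]
Step 10: ref 2 -> FAULT, evict 5, frames=[4,6,2]
Step 11: ref 5 -> FAULT, evict 4, frames=[5,6,2]
Step 12: ref 3 -> FAULT, evict 6, frames=[5,3,2]
At step 12: evicted page 6

Answer: 6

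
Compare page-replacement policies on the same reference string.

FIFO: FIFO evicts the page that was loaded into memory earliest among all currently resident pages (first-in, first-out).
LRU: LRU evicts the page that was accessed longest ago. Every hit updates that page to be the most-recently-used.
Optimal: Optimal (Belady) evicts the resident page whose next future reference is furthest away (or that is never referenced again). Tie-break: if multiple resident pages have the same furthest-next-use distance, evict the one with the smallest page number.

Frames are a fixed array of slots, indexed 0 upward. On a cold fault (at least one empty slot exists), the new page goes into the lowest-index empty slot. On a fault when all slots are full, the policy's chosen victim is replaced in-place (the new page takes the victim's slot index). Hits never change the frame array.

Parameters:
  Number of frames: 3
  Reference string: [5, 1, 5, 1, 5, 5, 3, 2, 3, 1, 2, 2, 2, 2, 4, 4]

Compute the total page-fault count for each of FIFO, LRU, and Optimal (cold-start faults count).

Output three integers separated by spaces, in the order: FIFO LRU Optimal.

--- FIFO ---
  step 0: ref 5 -> FAULT, frames=[5,-,-] (faults so far: 1)
  step 1: ref 1 -> FAULT, frames=[5,1,-] (faults so far: 2)
  step 2: ref 5 -> HIT, frames=[5,1,-] (faults so far: 2)
  step 3: ref 1 -> HIT, frames=[5,1,-] (faults so far: 2)
  step 4: ref 5 -> HIT, frames=[5,1,-] (faults so far: 2)
  step 5: ref 5 -> HIT, frames=[5,1,-] (faults so far: 2)
  step 6: ref 3 -> FAULT, frames=[5,1,3] (faults so far: 3)
  step 7: ref 2 -> FAULT, evict 5, frames=[2,1,3] (faults so far: 4)
  step 8: ref 3 -> HIT, frames=[2,1,3] (faults so far: 4)
  step 9: ref 1 -> HIT, frames=[2,1,3] (faults so far: 4)
  step 10: ref 2 -> HIT, frames=[2,1,3] (faults so far: 4)
  step 11: ref 2 -> HIT, frames=[2,1,3] (faults so far: 4)
  step 12: ref 2 -> HIT, frames=[2,1,3] (faults so far: 4)
  step 13: ref 2 -> HIT, frames=[2,1,3] (faults so far: 4)
  step 14: ref 4 -> FAULT, evict 1, frames=[2,4,3] (faults so far: 5)
  step 15: ref 4 -> HIT, frames=[2,4,3] (faults so far: 5)
  FIFO total faults: 5
--- LRU ---
  step 0: ref 5 -> FAULT, frames=[5,-,-] (faults so far: 1)
  step 1: ref 1 -> FAULT, frames=[5,1,-] (faults so far: 2)
  step 2: ref 5 -> HIT, frames=[5,1,-] (faults so far: 2)
  step 3: ref 1 -> HIT, frames=[5,1,-] (faults so far: 2)
  step 4: ref 5 -> HIT, frames=[5,1,-] (faults so far: 2)
  step 5: ref 5 -> HIT, frames=[5,1,-] (faults so far: 2)
  step 6: ref 3 -> FAULT, frames=[5,1,3] (faults so far: 3)
  step 7: ref 2 -> FAULT, evict 1, frames=[5,2,3] (faults so far: 4)
  step 8: ref 3 -> HIT, frames=[5,2,3] (faults so far: 4)
  step 9: ref 1 -> FAULT, evict 5, frames=[1,2,3] (faults so far: 5)
  step 10: ref 2 -> HIT, frames=[1,2,3] (faults so far: 5)
  step 11: ref 2 -> HIT, frames=[1,2,3] (faults so far: 5)
  step 12: ref 2 -> HIT, frames=[1,2,3] (faults so far: 5)
  step 13: ref 2 -> HIT, frames=[1,2,3] (faults so far: 5)
  step 14: ref 4 -> FAULT, evict 3, frames=[1,2,4] (faults so far: 6)
  step 15: ref 4 -> HIT, frames=[1,2,4] (faults so far: 6)
  LRU total faults: 6
--- Optimal ---
  step 0: ref 5 -> FAULT, frames=[5,-,-] (faults so far: 1)
  step 1: ref 1 -> FAULT, frames=[5,1,-] (faults so far: 2)
  step 2: ref 5 -> HIT, frames=[5,1,-] (faults so far: 2)
  step 3: ref 1 -> HIT, frames=[5,1,-] (faults so far: 2)
  step 4: ref 5 -> HIT, frames=[5,1,-] (faults so far: 2)
  step 5: ref 5 -> HIT, frames=[5,1,-] (faults so far: 2)
  step 6: ref 3 -> FAULT, frames=[5,1,3] (faults so far: 3)
  step 7: ref 2 -> FAULT, evict 5, frames=[2,1,3] (faults so far: 4)
  step 8: ref 3 -> HIT, frames=[2,1,3] (faults so far: 4)
  step 9: ref 1 -> HIT, frames=[2,1,3] (faults so far: 4)
  step 10: ref 2 -> HIT, frames=[2,1,3] (faults so far: 4)
  step 11: ref 2 -> HIT, frames=[2,1,3] (faults so far: 4)
  step 12: ref 2 -> HIT, frames=[2,1,3] (faults so far: 4)
  step 13: ref 2 -> HIT, frames=[2,1,3] (faults so far: 4)
  step 14: ref 4 -> FAULT, evict 1, frames=[2,4,3] (faults so far: 5)
  step 15: ref 4 -> HIT, frames=[2,4,3] (faults so far: 5)
  Optimal total faults: 5

Answer: 5 6 5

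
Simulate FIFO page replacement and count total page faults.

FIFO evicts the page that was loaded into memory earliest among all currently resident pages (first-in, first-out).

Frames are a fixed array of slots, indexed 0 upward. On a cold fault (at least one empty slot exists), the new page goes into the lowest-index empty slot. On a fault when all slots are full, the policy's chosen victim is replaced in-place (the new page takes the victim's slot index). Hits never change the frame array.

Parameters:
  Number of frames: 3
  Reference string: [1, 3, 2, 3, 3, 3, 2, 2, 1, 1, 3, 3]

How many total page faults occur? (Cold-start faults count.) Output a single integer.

Step 0: ref 1 → FAULT, frames=[1,-,-]
Step 1: ref 3 → FAULT, frames=[1,3,-]
Step 2: ref 2 → FAULT, frames=[1,3,2]
Step 3: ref 3 → HIT, frames=[1,3,2]
Step 4: ref 3 → HIT, frames=[1,3,2]
Step 5: ref 3 → HIT, frames=[1,3,2]
Step 6: ref 2 → HIT, frames=[1,3,2]
Step 7: ref 2 → HIT, frames=[1,3,2]
Step 8: ref 1 → HIT, frames=[1,3,2]
Step 9: ref 1 → HIT, frames=[1,3,2]
Step 10: ref 3 → HIT, frames=[1,3,2]
Step 11: ref 3 → HIT, frames=[1,3,2]
Total faults: 3

Answer: 3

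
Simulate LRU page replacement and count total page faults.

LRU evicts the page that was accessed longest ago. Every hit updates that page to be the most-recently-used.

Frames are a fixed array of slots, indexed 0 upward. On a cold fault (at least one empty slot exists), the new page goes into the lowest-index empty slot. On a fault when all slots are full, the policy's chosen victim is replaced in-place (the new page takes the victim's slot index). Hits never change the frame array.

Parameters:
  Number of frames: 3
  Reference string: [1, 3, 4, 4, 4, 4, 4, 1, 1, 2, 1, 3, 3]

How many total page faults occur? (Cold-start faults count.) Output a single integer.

Answer: 5

Derivation:
Step 0: ref 1 → FAULT, frames=[1,-,-]
Step 1: ref 3 → FAULT, frames=[1,3,-]
Step 2: ref 4 → FAULT, frames=[1,3,4]
Step 3: ref 4 → HIT, frames=[1,3,4]
Step 4: ref 4 → HIT, frames=[1,3,4]
Step 5: ref 4 → HIT, frames=[1,3,4]
Step 6: ref 4 → HIT, frames=[1,3,4]
Step 7: ref 1 → HIT, frames=[1,3,4]
Step 8: ref 1 → HIT, frames=[1,3,4]
Step 9: ref 2 → FAULT (evict 3), frames=[1,2,4]
Step 10: ref 1 → HIT, frames=[1,2,4]
Step 11: ref 3 → FAULT (evict 4), frames=[1,2,3]
Step 12: ref 3 → HIT, frames=[1,2,3]
Total faults: 5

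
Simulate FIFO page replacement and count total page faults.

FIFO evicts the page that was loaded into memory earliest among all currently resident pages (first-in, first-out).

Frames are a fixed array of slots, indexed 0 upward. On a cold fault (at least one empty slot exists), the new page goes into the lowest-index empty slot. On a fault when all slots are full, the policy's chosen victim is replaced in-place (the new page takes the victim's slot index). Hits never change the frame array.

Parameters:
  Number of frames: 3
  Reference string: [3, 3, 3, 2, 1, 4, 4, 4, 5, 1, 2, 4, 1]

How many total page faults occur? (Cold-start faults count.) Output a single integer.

Step 0: ref 3 → FAULT, frames=[3,-,-]
Step 1: ref 3 → HIT, frames=[3,-,-]
Step 2: ref 3 → HIT, frames=[3,-,-]
Step 3: ref 2 → FAULT, frames=[3,2,-]
Step 4: ref 1 → FAULT, frames=[3,2,1]
Step 5: ref 4 → FAULT (evict 3), frames=[4,2,1]
Step 6: ref 4 → HIT, frames=[4,2,1]
Step 7: ref 4 → HIT, frames=[4,2,1]
Step 8: ref 5 → FAULT (evict 2), frames=[4,5,1]
Step 9: ref 1 → HIT, frames=[4,5,1]
Step 10: ref 2 → FAULT (evict 1), frames=[4,5,2]
Step 11: ref 4 → HIT, frames=[4,5,2]
Step 12: ref 1 → FAULT (evict 4), frames=[1,5,2]
Total faults: 7

Answer: 7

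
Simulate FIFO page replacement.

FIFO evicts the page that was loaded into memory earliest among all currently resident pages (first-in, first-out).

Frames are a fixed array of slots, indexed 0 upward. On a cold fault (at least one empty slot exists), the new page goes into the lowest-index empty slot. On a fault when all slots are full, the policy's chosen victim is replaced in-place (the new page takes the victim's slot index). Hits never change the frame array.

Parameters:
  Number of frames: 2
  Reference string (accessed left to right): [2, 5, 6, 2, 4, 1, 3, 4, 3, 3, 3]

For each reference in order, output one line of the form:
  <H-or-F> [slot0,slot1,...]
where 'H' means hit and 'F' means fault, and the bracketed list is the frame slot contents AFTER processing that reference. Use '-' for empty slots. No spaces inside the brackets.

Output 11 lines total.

F [2,-]
F [2,5]
F [6,5]
F [6,2]
F [4,2]
F [4,1]
F [3,1]
F [3,4]
H [3,4]
H [3,4]
H [3,4]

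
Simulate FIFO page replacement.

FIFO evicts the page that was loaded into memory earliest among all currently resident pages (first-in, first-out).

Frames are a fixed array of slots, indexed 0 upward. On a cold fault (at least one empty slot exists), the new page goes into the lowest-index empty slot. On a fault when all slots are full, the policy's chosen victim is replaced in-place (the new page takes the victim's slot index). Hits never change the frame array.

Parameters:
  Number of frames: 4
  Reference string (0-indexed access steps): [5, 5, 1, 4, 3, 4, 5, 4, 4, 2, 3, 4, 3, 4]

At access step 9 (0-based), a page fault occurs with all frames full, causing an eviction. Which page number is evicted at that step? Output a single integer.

Answer: 5

Derivation:
Step 0: ref 5 -> FAULT, frames=[5,-,-,-]
Step 1: ref 5 -> HIT, frames=[5,-,-,-]
Step 2: ref 1 -> FAULT, frames=[5,1,-,-]
Step 3: ref 4 -> FAULT, frames=[5,1,4,-]
Step 4: ref 3 -> FAULT, frames=[5,1,4,3]
Step 5: ref 4 -> HIT, frames=[5,1,4,3]
Step 6: ref 5 -> HIT, frames=[5,1,4,3]
Step 7: ref 4 -> HIT, frames=[5,1,4,3]
Step 8: ref 4 -> HIT, frames=[5,1,4,3]
Step 9: ref 2 -> FAULT, evict 5, frames=[2,1,4,3]
At step 9: evicted page 5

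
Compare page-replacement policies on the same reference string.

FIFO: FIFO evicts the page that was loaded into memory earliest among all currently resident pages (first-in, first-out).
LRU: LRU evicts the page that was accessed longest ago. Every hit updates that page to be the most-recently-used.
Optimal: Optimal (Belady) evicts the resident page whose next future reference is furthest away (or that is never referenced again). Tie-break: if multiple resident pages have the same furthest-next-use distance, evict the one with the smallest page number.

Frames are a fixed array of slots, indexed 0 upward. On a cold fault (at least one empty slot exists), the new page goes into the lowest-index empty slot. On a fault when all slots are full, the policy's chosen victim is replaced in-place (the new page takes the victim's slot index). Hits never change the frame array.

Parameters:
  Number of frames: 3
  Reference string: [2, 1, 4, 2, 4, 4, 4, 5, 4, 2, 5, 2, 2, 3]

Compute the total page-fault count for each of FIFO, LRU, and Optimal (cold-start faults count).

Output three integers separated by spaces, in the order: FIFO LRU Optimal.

Answer: 6 5 5

Derivation:
--- FIFO ---
  step 0: ref 2 -> FAULT, frames=[2,-,-] (faults so far: 1)
  step 1: ref 1 -> FAULT, frames=[2,1,-] (faults so far: 2)
  step 2: ref 4 -> FAULT, frames=[2,1,4] (faults so far: 3)
  step 3: ref 2 -> HIT, frames=[2,1,4] (faults so far: 3)
  step 4: ref 4 -> HIT, frames=[2,1,4] (faults so far: 3)
  step 5: ref 4 -> HIT, frames=[2,1,4] (faults so far: 3)
  step 6: ref 4 -> HIT, frames=[2,1,4] (faults so far: 3)
  step 7: ref 5 -> FAULT, evict 2, frames=[5,1,4] (faults so far: 4)
  step 8: ref 4 -> HIT, frames=[5,1,4] (faults so far: 4)
  step 9: ref 2 -> FAULT, evict 1, frames=[5,2,4] (faults so far: 5)
  step 10: ref 5 -> HIT, frames=[5,2,4] (faults so far: 5)
  step 11: ref 2 -> HIT, frames=[5,2,4] (faults so far: 5)
  step 12: ref 2 -> HIT, frames=[5,2,4] (faults so far: 5)
  step 13: ref 3 -> FAULT, evict 4, frames=[5,2,3] (faults so far: 6)
  FIFO total faults: 6
--- LRU ---
  step 0: ref 2 -> FAULT, frames=[2,-,-] (faults so far: 1)
  step 1: ref 1 -> FAULT, frames=[2,1,-] (faults so far: 2)
  step 2: ref 4 -> FAULT, frames=[2,1,4] (faults so far: 3)
  step 3: ref 2 -> HIT, frames=[2,1,4] (faults so far: 3)
  step 4: ref 4 -> HIT, frames=[2,1,4] (faults so far: 3)
  step 5: ref 4 -> HIT, frames=[2,1,4] (faults so far: 3)
  step 6: ref 4 -> HIT, frames=[2,1,4] (faults so far: 3)
  step 7: ref 5 -> FAULT, evict 1, frames=[2,5,4] (faults so far: 4)
  step 8: ref 4 -> HIT, frames=[2,5,4] (faults so far: 4)
  step 9: ref 2 -> HIT, frames=[2,5,4] (faults so far: 4)
  step 10: ref 5 -> HIT, frames=[2,5,4] (faults so far: 4)
  step 11: ref 2 -> HIT, frames=[2,5,4] (faults so far: 4)
  step 12: ref 2 -> HIT, frames=[2,5,4] (faults so far: 4)
  step 13: ref 3 -> FAULT, evict 4, frames=[2,5,3] (faults so far: 5)
  LRU total faults: 5
--- Optimal ---
  step 0: ref 2 -> FAULT, frames=[2,-,-] (faults so far: 1)
  step 1: ref 1 -> FAULT, frames=[2,1,-] (faults so far: 2)
  step 2: ref 4 -> FAULT, frames=[2,1,4] (faults so far: 3)
  step 3: ref 2 -> HIT, frames=[2,1,4] (faults so far: 3)
  step 4: ref 4 -> HIT, frames=[2,1,4] (faults so far: 3)
  step 5: ref 4 -> HIT, frames=[2,1,4] (faults so far: 3)
  step 6: ref 4 -> HIT, frames=[2,1,4] (faults so far: 3)
  step 7: ref 5 -> FAULT, evict 1, frames=[2,5,4] (faults so far: 4)
  step 8: ref 4 -> HIT, frames=[2,5,4] (faults so far: 4)
  step 9: ref 2 -> HIT, frames=[2,5,4] (faults so far: 4)
  step 10: ref 5 -> HIT, frames=[2,5,4] (faults so far: 4)
  step 11: ref 2 -> HIT, frames=[2,5,4] (faults so far: 4)
  step 12: ref 2 -> HIT, frames=[2,5,4] (faults so far: 4)
  step 13: ref 3 -> FAULT, evict 2, frames=[3,5,4] (faults so far: 5)
  Optimal total faults: 5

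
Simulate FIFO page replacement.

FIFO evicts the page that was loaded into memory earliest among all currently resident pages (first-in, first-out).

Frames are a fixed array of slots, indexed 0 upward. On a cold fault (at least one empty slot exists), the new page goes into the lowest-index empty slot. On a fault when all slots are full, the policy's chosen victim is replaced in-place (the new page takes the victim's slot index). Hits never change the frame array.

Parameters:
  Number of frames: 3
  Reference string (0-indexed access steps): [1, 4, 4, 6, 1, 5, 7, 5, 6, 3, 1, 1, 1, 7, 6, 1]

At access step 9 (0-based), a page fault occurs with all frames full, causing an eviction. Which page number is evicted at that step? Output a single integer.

Step 0: ref 1 -> FAULT, frames=[1,-,-]
Step 1: ref 4 -> FAULT, frames=[1,4,-]
Step 2: ref 4 -> HIT, frames=[1,4,-]
Step 3: ref 6 -> FAULT, frames=[1,4,6]
Step 4: ref 1 -> HIT, frames=[1,4,6]
Step 5: ref 5 -> FAULT, evict 1, frames=[5,4,6]
Step 6: ref 7 -> FAULT, evict 4, frames=[5,7,6]
Step 7: ref 5 -> HIT, frames=[5,7,6]
Step 8: ref 6 -> HIT, frames=[5,7,6]
Step 9: ref 3 -> FAULT, evict 6, frames=[5,7,3]
At step 9: evicted page 6

Answer: 6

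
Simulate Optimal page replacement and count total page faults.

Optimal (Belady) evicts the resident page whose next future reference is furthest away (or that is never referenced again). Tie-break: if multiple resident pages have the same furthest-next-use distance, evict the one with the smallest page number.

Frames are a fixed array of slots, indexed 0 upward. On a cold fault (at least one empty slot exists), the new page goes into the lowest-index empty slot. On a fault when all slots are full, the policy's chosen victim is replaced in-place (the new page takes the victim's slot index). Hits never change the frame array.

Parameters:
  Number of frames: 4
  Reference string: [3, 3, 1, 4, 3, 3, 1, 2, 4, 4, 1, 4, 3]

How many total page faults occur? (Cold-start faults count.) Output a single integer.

Answer: 4

Derivation:
Step 0: ref 3 → FAULT, frames=[3,-,-,-]
Step 1: ref 3 → HIT, frames=[3,-,-,-]
Step 2: ref 1 → FAULT, frames=[3,1,-,-]
Step 3: ref 4 → FAULT, frames=[3,1,4,-]
Step 4: ref 3 → HIT, frames=[3,1,4,-]
Step 5: ref 3 → HIT, frames=[3,1,4,-]
Step 6: ref 1 → HIT, frames=[3,1,4,-]
Step 7: ref 2 → FAULT, frames=[3,1,4,2]
Step 8: ref 4 → HIT, frames=[3,1,4,2]
Step 9: ref 4 → HIT, frames=[3,1,4,2]
Step 10: ref 1 → HIT, frames=[3,1,4,2]
Step 11: ref 4 → HIT, frames=[3,1,4,2]
Step 12: ref 3 → HIT, frames=[3,1,4,2]
Total faults: 4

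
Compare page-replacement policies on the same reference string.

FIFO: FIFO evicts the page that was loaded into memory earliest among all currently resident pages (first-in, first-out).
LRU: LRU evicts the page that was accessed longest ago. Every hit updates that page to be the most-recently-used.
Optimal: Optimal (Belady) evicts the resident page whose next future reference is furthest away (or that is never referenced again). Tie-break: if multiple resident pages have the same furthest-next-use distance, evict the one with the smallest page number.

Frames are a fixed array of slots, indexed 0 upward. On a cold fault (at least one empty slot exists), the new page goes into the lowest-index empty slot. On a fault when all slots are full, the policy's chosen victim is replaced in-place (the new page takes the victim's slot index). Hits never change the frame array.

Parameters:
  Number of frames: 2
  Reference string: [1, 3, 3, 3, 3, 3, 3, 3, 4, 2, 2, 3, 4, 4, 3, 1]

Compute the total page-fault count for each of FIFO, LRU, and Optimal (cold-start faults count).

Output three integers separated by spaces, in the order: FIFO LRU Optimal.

--- FIFO ---
  step 0: ref 1 -> FAULT, frames=[1,-] (faults so far: 1)
  step 1: ref 3 -> FAULT, frames=[1,3] (faults so far: 2)
  step 2: ref 3 -> HIT, frames=[1,3] (faults so far: 2)
  step 3: ref 3 -> HIT, frames=[1,3] (faults so far: 2)
  step 4: ref 3 -> HIT, frames=[1,3] (faults so far: 2)
  step 5: ref 3 -> HIT, frames=[1,3] (faults so far: 2)
  step 6: ref 3 -> HIT, frames=[1,3] (faults so far: 2)
  step 7: ref 3 -> HIT, frames=[1,3] (faults so far: 2)
  step 8: ref 4 -> FAULT, evict 1, frames=[4,3] (faults so far: 3)
  step 9: ref 2 -> FAULT, evict 3, frames=[4,2] (faults so far: 4)
  step 10: ref 2 -> HIT, frames=[4,2] (faults so far: 4)
  step 11: ref 3 -> FAULT, evict 4, frames=[3,2] (faults so far: 5)
  step 12: ref 4 -> FAULT, evict 2, frames=[3,4] (faults so far: 6)
  step 13: ref 4 -> HIT, frames=[3,4] (faults so far: 6)
  step 14: ref 3 -> HIT, frames=[3,4] (faults so far: 6)
  step 15: ref 1 -> FAULT, evict 3, frames=[1,4] (faults so far: 7)
  FIFO total faults: 7
--- LRU ---
  step 0: ref 1 -> FAULT, frames=[1,-] (faults so far: 1)
  step 1: ref 3 -> FAULT, frames=[1,3] (faults so far: 2)
  step 2: ref 3 -> HIT, frames=[1,3] (faults so far: 2)
  step 3: ref 3 -> HIT, frames=[1,3] (faults so far: 2)
  step 4: ref 3 -> HIT, frames=[1,3] (faults so far: 2)
  step 5: ref 3 -> HIT, frames=[1,3] (faults so far: 2)
  step 6: ref 3 -> HIT, frames=[1,3] (faults so far: 2)
  step 7: ref 3 -> HIT, frames=[1,3] (faults so far: 2)
  step 8: ref 4 -> FAULT, evict 1, frames=[4,3] (faults so far: 3)
  step 9: ref 2 -> FAULT, evict 3, frames=[4,2] (faults so far: 4)
  step 10: ref 2 -> HIT, frames=[4,2] (faults so far: 4)
  step 11: ref 3 -> FAULT, evict 4, frames=[3,2] (faults so far: 5)
  step 12: ref 4 -> FAULT, evict 2, frames=[3,4] (faults so far: 6)
  step 13: ref 4 -> HIT, frames=[3,4] (faults so far: 6)
  step 14: ref 3 -> HIT, frames=[3,4] (faults so far: 6)
  step 15: ref 1 -> FAULT, evict 4, frames=[3,1] (faults so far: 7)
  LRU total faults: 7
--- Optimal ---
  step 0: ref 1 -> FAULT, frames=[1,-] (faults so far: 1)
  step 1: ref 3 -> FAULT, frames=[1,3] (faults so far: 2)
  step 2: ref 3 -> HIT, frames=[1,3] (faults so far: 2)
  step 3: ref 3 -> HIT, frames=[1,3] (faults so far: 2)
  step 4: ref 3 -> HIT, frames=[1,3] (faults so far: 2)
  step 5: ref 3 -> HIT, frames=[1,3] (faults so far: 2)
  step 6: ref 3 -> HIT, frames=[1,3] (faults so far: 2)
  step 7: ref 3 -> HIT, frames=[1,3] (faults so far: 2)
  step 8: ref 4 -> FAULT, evict 1, frames=[4,3] (faults so far: 3)
  step 9: ref 2 -> FAULT, evict 4, frames=[2,3] (faults so far: 4)
  step 10: ref 2 -> HIT, frames=[2,3] (faults so far: 4)
  step 11: ref 3 -> HIT, frames=[2,3] (faults so far: 4)
  step 12: ref 4 -> FAULT, evict 2, frames=[4,3] (faults so far: 5)
  step 13: ref 4 -> HIT, frames=[4,3] (faults so far: 5)
  step 14: ref 3 -> HIT, frames=[4,3] (faults so far: 5)
  step 15: ref 1 -> FAULT, evict 3, frames=[4,1] (faults so far: 6)
  Optimal total faults: 6

Answer: 7 7 6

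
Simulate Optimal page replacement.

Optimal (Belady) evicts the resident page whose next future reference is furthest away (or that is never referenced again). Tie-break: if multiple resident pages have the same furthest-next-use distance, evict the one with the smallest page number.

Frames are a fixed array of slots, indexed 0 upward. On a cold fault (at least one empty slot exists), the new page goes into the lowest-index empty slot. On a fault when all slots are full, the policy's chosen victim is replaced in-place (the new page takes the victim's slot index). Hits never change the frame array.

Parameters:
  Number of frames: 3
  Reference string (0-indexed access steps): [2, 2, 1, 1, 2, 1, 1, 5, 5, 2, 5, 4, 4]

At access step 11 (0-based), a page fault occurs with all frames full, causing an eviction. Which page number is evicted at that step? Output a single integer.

Answer: 1

Derivation:
Step 0: ref 2 -> FAULT, frames=[2,-,-]
Step 1: ref 2 -> HIT, frames=[2,-,-]
Step 2: ref 1 -> FAULT, frames=[2,1,-]
Step 3: ref 1 -> HIT, frames=[2,1,-]
Step 4: ref 2 -> HIT, frames=[2,1,-]
Step 5: ref 1 -> HIT, frames=[2,1,-]
Step 6: ref 1 -> HIT, frames=[2,1,-]
Step 7: ref 5 -> FAULT, frames=[2,1,5]
Step 8: ref 5 -> HIT, frames=[2,1,5]
Step 9: ref 2 -> HIT, frames=[2,1,5]
Step 10: ref 5 -> HIT, frames=[2,1,5]
Step 11: ref 4 -> FAULT, evict 1, frames=[2,4,5]
At step 11: evicted page 1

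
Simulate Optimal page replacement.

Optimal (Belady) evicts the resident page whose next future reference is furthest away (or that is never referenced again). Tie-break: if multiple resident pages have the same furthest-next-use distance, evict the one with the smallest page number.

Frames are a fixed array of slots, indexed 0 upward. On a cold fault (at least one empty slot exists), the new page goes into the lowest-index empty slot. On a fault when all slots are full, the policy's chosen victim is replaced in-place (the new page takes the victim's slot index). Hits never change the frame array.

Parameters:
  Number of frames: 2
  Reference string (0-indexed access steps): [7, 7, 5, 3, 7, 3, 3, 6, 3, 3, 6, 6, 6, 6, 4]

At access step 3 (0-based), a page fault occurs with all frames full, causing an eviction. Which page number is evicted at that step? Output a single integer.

Step 0: ref 7 -> FAULT, frames=[7,-]
Step 1: ref 7 -> HIT, frames=[7,-]
Step 2: ref 5 -> FAULT, frames=[7,5]
Step 3: ref 3 -> FAULT, evict 5, frames=[7,3]
At step 3: evicted page 5

Answer: 5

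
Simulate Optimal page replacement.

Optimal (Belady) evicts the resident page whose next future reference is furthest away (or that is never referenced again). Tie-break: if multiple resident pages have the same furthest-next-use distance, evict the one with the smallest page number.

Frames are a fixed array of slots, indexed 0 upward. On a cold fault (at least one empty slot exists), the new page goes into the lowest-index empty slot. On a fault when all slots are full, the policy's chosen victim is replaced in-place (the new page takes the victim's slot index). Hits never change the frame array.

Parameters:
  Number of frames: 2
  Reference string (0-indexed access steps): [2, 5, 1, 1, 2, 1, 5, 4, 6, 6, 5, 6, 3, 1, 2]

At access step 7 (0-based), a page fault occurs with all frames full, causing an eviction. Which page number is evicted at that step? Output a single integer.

Step 0: ref 2 -> FAULT, frames=[2,-]
Step 1: ref 5 -> FAULT, frames=[2,5]
Step 2: ref 1 -> FAULT, evict 5, frames=[2,1]
Step 3: ref 1 -> HIT, frames=[2,1]
Step 4: ref 2 -> HIT, frames=[2,1]
Step 5: ref 1 -> HIT, frames=[2,1]
Step 6: ref 5 -> FAULT, evict 2, frames=[5,1]
Step 7: ref 4 -> FAULT, evict 1, frames=[5,4]
At step 7: evicted page 1

Answer: 1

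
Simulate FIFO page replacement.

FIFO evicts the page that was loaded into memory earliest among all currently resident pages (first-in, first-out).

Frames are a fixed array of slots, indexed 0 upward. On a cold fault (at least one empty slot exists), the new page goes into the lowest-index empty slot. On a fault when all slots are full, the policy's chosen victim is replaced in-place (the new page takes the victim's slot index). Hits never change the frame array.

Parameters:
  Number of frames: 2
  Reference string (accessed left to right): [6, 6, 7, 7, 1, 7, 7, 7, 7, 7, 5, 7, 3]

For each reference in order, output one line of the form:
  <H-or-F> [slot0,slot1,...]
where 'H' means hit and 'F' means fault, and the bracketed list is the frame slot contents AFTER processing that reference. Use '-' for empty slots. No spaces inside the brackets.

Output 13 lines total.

F [6,-]
H [6,-]
F [6,7]
H [6,7]
F [1,7]
H [1,7]
H [1,7]
H [1,7]
H [1,7]
H [1,7]
F [1,5]
F [7,5]
F [7,3]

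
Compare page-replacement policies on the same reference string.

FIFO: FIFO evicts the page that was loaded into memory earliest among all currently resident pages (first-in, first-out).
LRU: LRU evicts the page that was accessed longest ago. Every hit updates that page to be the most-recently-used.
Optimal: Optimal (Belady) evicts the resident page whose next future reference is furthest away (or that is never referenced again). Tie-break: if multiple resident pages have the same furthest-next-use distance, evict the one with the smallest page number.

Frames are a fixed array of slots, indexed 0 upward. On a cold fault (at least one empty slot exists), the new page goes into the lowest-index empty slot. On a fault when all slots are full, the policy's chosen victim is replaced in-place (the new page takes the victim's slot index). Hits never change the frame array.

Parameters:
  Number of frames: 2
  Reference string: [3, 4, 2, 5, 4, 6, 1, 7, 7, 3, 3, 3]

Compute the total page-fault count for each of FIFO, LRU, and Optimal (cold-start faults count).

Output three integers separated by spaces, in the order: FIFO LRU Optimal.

--- FIFO ---
  step 0: ref 3 -> FAULT, frames=[3,-] (faults so far: 1)
  step 1: ref 4 -> FAULT, frames=[3,4] (faults so far: 2)
  step 2: ref 2 -> FAULT, evict 3, frames=[2,4] (faults so far: 3)
  step 3: ref 5 -> FAULT, evict 4, frames=[2,5] (faults so far: 4)
  step 4: ref 4 -> FAULT, evict 2, frames=[4,5] (faults so far: 5)
  step 5: ref 6 -> FAULT, evict 5, frames=[4,6] (faults so far: 6)
  step 6: ref 1 -> FAULT, evict 4, frames=[1,6] (faults so far: 7)
  step 7: ref 7 -> FAULT, evict 6, frames=[1,7] (faults so far: 8)
  step 8: ref 7 -> HIT, frames=[1,7] (faults so far: 8)
  step 9: ref 3 -> FAULT, evict 1, frames=[3,7] (faults so far: 9)
  step 10: ref 3 -> HIT, frames=[3,7] (faults so far: 9)
  step 11: ref 3 -> HIT, frames=[3,7] (faults so far: 9)
  FIFO total faults: 9
--- LRU ---
  step 0: ref 3 -> FAULT, frames=[3,-] (faults so far: 1)
  step 1: ref 4 -> FAULT, frames=[3,4] (faults so far: 2)
  step 2: ref 2 -> FAULT, evict 3, frames=[2,4] (faults so far: 3)
  step 3: ref 5 -> FAULT, evict 4, frames=[2,5] (faults so far: 4)
  step 4: ref 4 -> FAULT, evict 2, frames=[4,5] (faults so far: 5)
  step 5: ref 6 -> FAULT, evict 5, frames=[4,6] (faults so far: 6)
  step 6: ref 1 -> FAULT, evict 4, frames=[1,6] (faults so far: 7)
  step 7: ref 7 -> FAULT, evict 6, frames=[1,7] (faults so far: 8)
  step 8: ref 7 -> HIT, frames=[1,7] (faults so far: 8)
  step 9: ref 3 -> FAULT, evict 1, frames=[3,7] (faults so far: 9)
  step 10: ref 3 -> HIT, frames=[3,7] (faults so far: 9)
  step 11: ref 3 -> HIT, frames=[3,7] (faults so far: 9)
  LRU total faults: 9
--- Optimal ---
  step 0: ref 3 -> FAULT, frames=[3,-] (faults so far: 1)
  step 1: ref 4 -> FAULT, frames=[3,4] (faults so far: 2)
  step 2: ref 2 -> FAULT, evict 3, frames=[2,4] (faults so far: 3)
  step 3: ref 5 -> FAULT, evict 2, frames=[5,4] (faults so far: 4)
  step 4: ref 4 -> HIT, frames=[5,4] (faults so far: 4)
  step 5: ref 6 -> FAULT, evict 4, frames=[5,6] (faults so far: 5)
  step 6: ref 1 -> FAULT, evict 5, frames=[1,6] (faults so far: 6)
  step 7: ref 7 -> FAULT, evict 1, frames=[7,6] (faults so far: 7)
  step 8: ref 7 -> HIT, frames=[7,6] (faults so far: 7)
  step 9: ref 3 -> FAULT, evict 6, frames=[7,3] (faults so far: 8)
  step 10: ref 3 -> HIT, frames=[7,3] (faults so far: 8)
  step 11: ref 3 -> HIT, frames=[7,3] (faults so far: 8)
  Optimal total faults: 8

Answer: 9 9 8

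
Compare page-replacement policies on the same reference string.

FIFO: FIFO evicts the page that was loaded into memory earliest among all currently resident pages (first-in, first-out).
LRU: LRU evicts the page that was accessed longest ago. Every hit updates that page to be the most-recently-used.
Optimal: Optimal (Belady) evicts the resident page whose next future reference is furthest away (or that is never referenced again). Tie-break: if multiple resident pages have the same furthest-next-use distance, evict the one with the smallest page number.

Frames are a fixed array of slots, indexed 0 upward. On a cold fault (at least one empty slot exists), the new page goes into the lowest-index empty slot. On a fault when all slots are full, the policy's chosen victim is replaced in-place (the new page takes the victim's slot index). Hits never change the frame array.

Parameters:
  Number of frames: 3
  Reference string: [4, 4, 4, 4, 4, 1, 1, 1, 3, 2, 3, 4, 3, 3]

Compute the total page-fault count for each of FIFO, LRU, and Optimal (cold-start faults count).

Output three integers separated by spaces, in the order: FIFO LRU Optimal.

--- FIFO ---
  step 0: ref 4 -> FAULT, frames=[4,-,-] (faults so far: 1)
  step 1: ref 4 -> HIT, frames=[4,-,-] (faults so far: 1)
  step 2: ref 4 -> HIT, frames=[4,-,-] (faults so far: 1)
  step 3: ref 4 -> HIT, frames=[4,-,-] (faults so far: 1)
  step 4: ref 4 -> HIT, frames=[4,-,-] (faults so far: 1)
  step 5: ref 1 -> FAULT, frames=[4,1,-] (faults so far: 2)
  step 6: ref 1 -> HIT, frames=[4,1,-] (faults so far: 2)
  step 7: ref 1 -> HIT, frames=[4,1,-] (faults so far: 2)
  step 8: ref 3 -> FAULT, frames=[4,1,3] (faults so far: 3)
  step 9: ref 2 -> FAULT, evict 4, frames=[2,1,3] (faults so far: 4)
  step 10: ref 3 -> HIT, frames=[2,1,3] (faults so far: 4)
  step 11: ref 4 -> FAULT, evict 1, frames=[2,4,3] (faults so far: 5)
  step 12: ref 3 -> HIT, frames=[2,4,3] (faults so far: 5)
  step 13: ref 3 -> HIT, frames=[2,4,3] (faults so far: 5)
  FIFO total faults: 5
--- LRU ---
  step 0: ref 4 -> FAULT, frames=[4,-,-] (faults so far: 1)
  step 1: ref 4 -> HIT, frames=[4,-,-] (faults so far: 1)
  step 2: ref 4 -> HIT, frames=[4,-,-] (faults so far: 1)
  step 3: ref 4 -> HIT, frames=[4,-,-] (faults so far: 1)
  step 4: ref 4 -> HIT, frames=[4,-,-] (faults so far: 1)
  step 5: ref 1 -> FAULT, frames=[4,1,-] (faults so far: 2)
  step 6: ref 1 -> HIT, frames=[4,1,-] (faults so far: 2)
  step 7: ref 1 -> HIT, frames=[4,1,-] (faults so far: 2)
  step 8: ref 3 -> FAULT, frames=[4,1,3] (faults so far: 3)
  step 9: ref 2 -> FAULT, evict 4, frames=[2,1,3] (faults so far: 4)
  step 10: ref 3 -> HIT, frames=[2,1,3] (faults so far: 4)
  step 11: ref 4 -> FAULT, evict 1, frames=[2,4,3] (faults so far: 5)
  step 12: ref 3 -> HIT, frames=[2,4,3] (faults so far: 5)
  step 13: ref 3 -> HIT, frames=[2,4,3] (faults so far: 5)
  LRU total faults: 5
--- Optimal ---
  step 0: ref 4 -> FAULT, frames=[4,-,-] (faults so far: 1)
  step 1: ref 4 -> HIT, frames=[4,-,-] (faults so far: 1)
  step 2: ref 4 -> HIT, frames=[4,-,-] (faults so far: 1)
  step 3: ref 4 -> HIT, frames=[4,-,-] (faults so far: 1)
  step 4: ref 4 -> HIT, frames=[4,-,-] (faults so far: 1)
  step 5: ref 1 -> FAULT, frames=[4,1,-] (faults so far: 2)
  step 6: ref 1 -> HIT, frames=[4,1,-] (faults so far: 2)
  step 7: ref 1 -> HIT, frames=[4,1,-] (faults so far: 2)
  step 8: ref 3 -> FAULT, frames=[4,1,3] (faults so far: 3)
  step 9: ref 2 -> FAULT, evict 1, frames=[4,2,3] (faults so far: 4)
  step 10: ref 3 -> HIT, frames=[4,2,3] (faults so far: 4)
  step 11: ref 4 -> HIT, frames=[4,2,3] (faults so far: 4)
  step 12: ref 3 -> HIT, frames=[4,2,3] (faults so far: 4)
  step 13: ref 3 -> HIT, frames=[4,2,3] (faults so far: 4)
  Optimal total faults: 4

Answer: 5 5 4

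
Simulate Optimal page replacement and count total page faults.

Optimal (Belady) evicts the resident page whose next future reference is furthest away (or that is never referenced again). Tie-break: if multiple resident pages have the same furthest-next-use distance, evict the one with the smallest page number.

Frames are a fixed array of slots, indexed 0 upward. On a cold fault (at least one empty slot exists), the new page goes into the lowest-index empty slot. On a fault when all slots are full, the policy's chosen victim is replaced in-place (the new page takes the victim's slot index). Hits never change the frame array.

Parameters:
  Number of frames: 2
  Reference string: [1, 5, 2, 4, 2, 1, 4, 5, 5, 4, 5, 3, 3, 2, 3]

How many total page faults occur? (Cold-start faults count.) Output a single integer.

Step 0: ref 1 → FAULT, frames=[1,-]
Step 1: ref 5 → FAULT, frames=[1,5]
Step 2: ref 2 → FAULT (evict 5), frames=[1,2]
Step 3: ref 4 → FAULT (evict 1), frames=[4,2]
Step 4: ref 2 → HIT, frames=[4,2]
Step 5: ref 1 → FAULT (evict 2), frames=[4,1]
Step 6: ref 4 → HIT, frames=[4,1]
Step 7: ref 5 → FAULT (evict 1), frames=[4,5]
Step 8: ref 5 → HIT, frames=[4,5]
Step 9: ref 4 → HIT, frames=[4,5]
Step 10: ref 5 → HIT, frames=[4,5]
Step 11: ref 3 → FAULT (evict 4), frames=[3,5]
Step 12: ref 3 → HIT, frames=[3,5]
Step 13: ref 2 → FAULT (evict 5), frames=[3,2]
Step 14: ref 3 → HIT, frames=[3,2]
Total faults: 8

Answer: 8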